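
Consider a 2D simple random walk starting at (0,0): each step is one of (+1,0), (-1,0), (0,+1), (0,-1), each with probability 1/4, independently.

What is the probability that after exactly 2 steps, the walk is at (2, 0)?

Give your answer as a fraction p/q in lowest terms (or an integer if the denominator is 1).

Answer: 1/16

Derivation:
Let h be the number of horizontal steps (so 2-h are vertical). To end at (2,0) need (h+2)/2 right-steps and ((2-h)+0)/2 up-steps.
Sum over h with 2 ≤ h ≤ 2, h ≡ 0 (mod 2), 2-h ≡ 0 (mod 2):
h=2: C(2,2)·C(2,2)·C(0,0) = 1·1·1 = 1
Total favorable: 1
Total paths: 4^2 = 16
P = 1/16 = 1/16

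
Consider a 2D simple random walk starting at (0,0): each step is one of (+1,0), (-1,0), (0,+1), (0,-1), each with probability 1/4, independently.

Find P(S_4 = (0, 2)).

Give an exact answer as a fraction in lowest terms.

Answer: 1/16

Derivation:
Let h be the number of horizontal steps (so 4-h are vertical). To end at (0,2) need (h+0)/2 right-steps and ((4-h)+2)/2 up-steps.
Sum over h with 0 ≤ h ≤ 2, h ≡ 0 (mod 2), 4-h ≡ 0 (mod 2):
h=0: C(4,0)·C(0,0)·C(4,3) = 1·1·4 = 4
h=2: C(4,2)·C(2,1)·C(2,2) = 6·2·1 = 12
Total favorable: 16
Total paths: 4^4 = 256
P = 16/256 = 1/16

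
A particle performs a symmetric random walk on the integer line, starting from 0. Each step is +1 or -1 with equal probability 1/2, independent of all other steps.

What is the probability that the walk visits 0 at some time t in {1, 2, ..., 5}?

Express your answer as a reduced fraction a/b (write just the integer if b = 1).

Answer: 5/8

Derivation:
Count via complement. Let g(t,s) = #length-t paths at position s with S_1..S_t all ≠ 0.
g(t,s) = g(t-1,s-1) + g(t-1,s+1) for s ≠ 0; g(t,0) = 0.
t=0: g(0,0)=1
t=1: g(1,-1)=1 g(1,1)=1
t=2: g(2,-2)=1 g(2,2)=1
t=3: g(3,-3)=1 g(3,-1)=1 g(3,1)=1 g(3,3)=1
t=4: g(4,-4)=1 g(4,-2)=2 g(4,2)=2 g(4,4)=1
t=5: g(5,-5)=1 g(5,-3)=3 g(5,-1)=2 g(5,1)=2 g(5,3)=3 g(5,5)=1
Paths never hitting 0: Σ_s g(5,s) = 12
Paths hitting 0: 2^5 - 12 = 20
P = 20/32 = 5/8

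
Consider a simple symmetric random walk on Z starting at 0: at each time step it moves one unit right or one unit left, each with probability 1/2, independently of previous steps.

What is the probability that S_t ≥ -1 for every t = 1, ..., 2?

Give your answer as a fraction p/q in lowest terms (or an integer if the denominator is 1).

Let f(t,s) = #length-t paths at position s with S_1..S_t all ≥ -1.
f(t,s) = f(t-1,s-1) + f(t-1,s+1) for s ≥ -1; f(t,s) = 0 for s < -1.
t=0: f(0,0)=1
t=1: f(1,-1)=1 f(1,1)=1
t=2: f(2,0)=2 f(2,2)=1
Σ_s f(2,s) = 3
P = 3/4 = 3/4

Answer: 3/4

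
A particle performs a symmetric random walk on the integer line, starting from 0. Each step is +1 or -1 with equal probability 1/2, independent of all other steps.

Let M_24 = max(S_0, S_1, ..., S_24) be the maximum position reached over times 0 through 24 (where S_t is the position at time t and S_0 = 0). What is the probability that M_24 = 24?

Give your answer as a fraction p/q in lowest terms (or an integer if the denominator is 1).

Answer: 1/16777216

Derivation:
Let M_24 = max(S_0,...,S_24). Use the reflection principle: for j ≥ 1, #{paths with M_24 ≥ j} = #{S_24 ≥ j} + #{S_24 ≥ j+1}.
By reflection, #{M_24 ≥ 24} = #{S_24 ≥ 24} + #{S_24 ≥ 25} = 1 + 0 = 1.
#{M_24 ≥ 25} = #{S_24 ≥ 25} + #{S_24 ≥ 26} = 0 + 0 = 0.
#{M_24 = 24} = 1 - 0 = 1.
P(M_24 = 24) = 1/16777216 = 1/16777216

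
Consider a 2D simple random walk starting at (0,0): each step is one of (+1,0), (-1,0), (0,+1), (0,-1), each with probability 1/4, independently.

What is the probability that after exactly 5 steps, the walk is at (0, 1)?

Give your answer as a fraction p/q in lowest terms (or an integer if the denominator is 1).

Answer: 25/256

Derivation:
Let h be the number of horizontal steps (so 5-h are vertical). To end at (0,1) need (h+0)/2 right-steps and ((5-h)+1)/2 up-steps.
Sum over h with 0 ≤ h ≤ 4, h ≡ 0 (mod 2), 5-h ≡ 1 (mod 2):
h=0: C(5,0)·C(0,0)·C(5,3) = 1·1·10 = 10
h=2: C(5,2)·C(2,1)·C(3,2) = 10·2·3 = 60
h=4: C(5,4)·C(4,2)·C(1,1) = 5·6·1 = 30
Total favorable: 100
Total paths: 4^5 = 1024
P = 100/1024 = 25/256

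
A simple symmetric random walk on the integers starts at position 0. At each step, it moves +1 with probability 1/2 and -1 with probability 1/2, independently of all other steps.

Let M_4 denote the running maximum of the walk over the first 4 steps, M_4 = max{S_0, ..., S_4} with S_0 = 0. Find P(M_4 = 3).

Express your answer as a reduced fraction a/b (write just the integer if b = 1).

Let M_4 = max(S_0,...,S_4). Use the reflection principle: for j ≥ 1, #{paths with M_4 ≥ j} = #{S_4 ≥ j} + #{S_4 ≥ j+1}.
By reflection, #{M_4 ≥ 3} = #{S_4 ≥ 3} + #{S_4 ≥ 4} = 1 + 1 = 2.
#{M_4 ≥ 4} = #{S_4 ≥ 4} + #{S_4 ≥ 5} = 1 + 0 = 1.
#{M_4 = 3} = 2 - 1 = 1.
P(M_4 = 3) = 1/16 = 1/16

Answer: 1/16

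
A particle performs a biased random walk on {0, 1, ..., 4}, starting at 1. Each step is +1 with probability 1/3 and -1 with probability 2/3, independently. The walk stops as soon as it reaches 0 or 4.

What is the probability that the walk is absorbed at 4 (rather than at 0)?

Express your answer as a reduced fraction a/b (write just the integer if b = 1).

Answer: 1/15

Derivation:
Biased walk: p = 1/3, q = 2/3, r = q/p = 2
Gambler's ruin: P(hit 4 before 0 | start at 1) = (1 - r^a)/(1 - r^N)
r^1 = 2; r^4 = 16
P = (1 - 2) / (1 - 16) = -1 / -15 = 1/15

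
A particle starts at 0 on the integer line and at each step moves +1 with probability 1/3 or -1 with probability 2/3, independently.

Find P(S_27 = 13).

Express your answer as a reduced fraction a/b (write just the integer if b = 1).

Answer: 4209920/282429536481

Derivation:
To reach position 13 after 27 steps: need 20 steps of +1 and 7 steps of -1.
Number of such sequences: C(27,20) = 888030
Each has probability (1/3)^20 · (2/3)^7 = 128/7625597484987
P = 888030 · 128/7625597484987 = 4209920/282429536481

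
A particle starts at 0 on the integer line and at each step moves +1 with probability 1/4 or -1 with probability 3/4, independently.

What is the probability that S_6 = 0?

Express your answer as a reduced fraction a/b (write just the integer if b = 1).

Answer: 135/1024

Derivation:
To be at 0 after 6 steps: need exactly 3 steps of +1 and 3 of -1.
Number of such sequences: C(6,3) = 20
Each has probability (1/4)^3 · (3/4)^3 = 27/4096
P = 20 · 27/4096 = 135/1024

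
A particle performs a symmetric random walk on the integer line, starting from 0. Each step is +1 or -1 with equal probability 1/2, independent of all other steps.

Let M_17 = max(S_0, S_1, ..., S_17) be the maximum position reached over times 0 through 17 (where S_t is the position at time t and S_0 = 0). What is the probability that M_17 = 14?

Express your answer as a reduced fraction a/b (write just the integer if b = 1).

Let M_17 = max(S_0,...,S_17). Use the reflection principle: for j ≥ 1, #{paths with M_17 ≥ j} = #{S_17 ≥ j} + #{S_17 ≥ j+1}.
By reflection, #{M_17 ≥ 14} = #{S_17 ≥ 14} + #{S_17 ≥ 15} = 18 + 18 = 36.
#{M_17 ≥ 15} = #{S_17 ≥ 15} + #{S_17 ≥ 16} = 18 + 1 = 19.
#{M_17 = 14} = 36 - 19 = 17.
P(M_17 = 14) = 17/131072 = 17/131072

Answer: 17/131072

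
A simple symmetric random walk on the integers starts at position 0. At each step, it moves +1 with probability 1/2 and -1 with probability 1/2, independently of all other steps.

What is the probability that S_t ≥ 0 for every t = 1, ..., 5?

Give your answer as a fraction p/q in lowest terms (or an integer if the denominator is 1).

Answer: 5/16

Derivation:
Let f(t,s) = #length-t paths at position s with S_1..S_t all ≥ 0.
f(t,s) = f(t-1,s-1) + f(t-1,s+1) for s ≥ 0; f(t,s) = 0 for s < 0.
t=0: f(0,0)=1
t=1: f(1,1)=1
t=2: f(2,0)=1 f(2,2)=1
t=3: f(3,1)=2 f(3,3)=1
t=4: f(4,0)=2 f(4,2)=3 f(4,4)=1
t=5: f(5,1)=5 f(5,3)=4 f(5,5)=1
Σ_s f(5,s) = 10
P = 10/32 = 5/16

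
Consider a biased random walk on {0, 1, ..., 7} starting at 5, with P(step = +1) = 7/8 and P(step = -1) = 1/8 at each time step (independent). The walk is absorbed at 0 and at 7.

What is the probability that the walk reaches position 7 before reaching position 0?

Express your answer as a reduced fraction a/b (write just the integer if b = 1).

Biased walk: p = 7/8, q = 1/8, r = q/p = 1/7
Gambler's ruin: P(hit 7 before 0 | start at 5) = (1 - r^a)/(1 - r^N)
r^5 = 1/16807; r^7 = 1/823543
P = (1 - 1/16807) / (1 - 1/823543) = 16806/16807 / 823542/823543 = 137249/137257

Answer: 137249/137257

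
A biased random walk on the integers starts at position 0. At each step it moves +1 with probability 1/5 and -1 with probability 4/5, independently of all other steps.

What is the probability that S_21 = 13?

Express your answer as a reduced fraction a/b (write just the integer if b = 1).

To reach position 13 after 21 steps: need 17 steps of +1 and 4 steps of -1.
Number of such sequences: C(21,17) = 5985
Each has probability (1/5)^17 · (4/5)^4 = 256/476837158203125
P = 5985 · 256/476837158203125 = 306432/95367431640625

Answer: 306432/95367431640625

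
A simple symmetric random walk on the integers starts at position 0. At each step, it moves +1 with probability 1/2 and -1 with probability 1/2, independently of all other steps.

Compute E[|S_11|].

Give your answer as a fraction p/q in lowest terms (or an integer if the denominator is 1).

Answer: 693/256

Derivation:
S_11 takes values m ≡ 1 (mod 2) with |m| ≤ 11; P(S_11=m) = C(11,(11+m)/2)/2^11.
Total paths: 2^11 = 2048
Distribution: P(S=-11)=1/2048, P(S=-9)=11/2048, P(S=-7)=55/2048, P(S=-5)=165/2048, P(S=-3)=330/2048, P(S=-1)=462/2048, P(S=1)=462/2048, P(S=3)=330/2048, P(S=5)=165/2048, P(S=7)=55/2048, P(S=9)=11/2048, P(S=11)=1/2048
E[|S_11|] = Σ_m |m|·P(S_11=m) = 5544/2048 = 693/256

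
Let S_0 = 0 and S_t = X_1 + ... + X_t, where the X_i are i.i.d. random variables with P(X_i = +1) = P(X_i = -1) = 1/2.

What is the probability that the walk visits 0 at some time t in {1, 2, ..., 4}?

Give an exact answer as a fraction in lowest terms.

Count via complement. Let g(t,s) = #length-t paths at position s with S_1..S_t all ≠ 0.
g(t,s) = g(t-1,s-1) + g(t-1,s+1) for s ≠ 0; g(t,0) = 0.
t=0: g(0,0)=1
t=1: g(1,-1)=1 g(1,1)=1
t=2: g(2,-2)=1 g(2,2)=1
t=3: g(3,-3)=1 g(3,-1)=1 g(3,1)=1 g(3,3)=1
t=4: g(4,-4)=1 g(4,-2)=2 g(4,2)=2 g(4,4)=1
Paths never hitting 0: Σ_s g(4,s) = 6
Paths hitting 0: 2^4 - 6 = 10
P = 10/16 = 5/8

Answer: 5/8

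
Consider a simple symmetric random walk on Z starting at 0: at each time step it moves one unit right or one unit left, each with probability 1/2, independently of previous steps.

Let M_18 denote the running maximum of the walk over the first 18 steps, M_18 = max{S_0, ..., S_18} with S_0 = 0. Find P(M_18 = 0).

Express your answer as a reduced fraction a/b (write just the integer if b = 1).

Let M_18 = max(S_0,...,S_18). Use the reflection principle: for j ≥ 1, #{paths with M_18 ≥ j} = #{S_18 ≥ j} + #{S_18 ≥ j+1}.
P(M_18 ≥ 0) = 1 since S_0 = 0, so #{M_18 ≥ 0} = 262144.
#{M_18 ≥ 1} = #{S_18 ≥ 1} + #{S_18 ≥ 2} = 106762 + 106762 = 213524.
#{M_18 = 0} = 262144 - 213524 = 48620.
P(M_18 = 0) = 48620/262144 = 12155/65536

Answer: 12155/65536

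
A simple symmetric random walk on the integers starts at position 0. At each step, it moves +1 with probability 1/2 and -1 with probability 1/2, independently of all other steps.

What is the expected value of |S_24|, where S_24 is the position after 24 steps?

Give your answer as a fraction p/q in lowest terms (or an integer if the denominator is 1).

S_24 takes values m ≡ 0 (mod 2) with |m| ≤ 24; P(S_24=m) = C(24,(24+m)/2)/2^24.
Total paths: 2^24 = 16777216
Distribution: P(S=-24)=1/16777216, P(S=-22)=24/16777216, P(S=-20)=276/16777216, P(S=-18)=2024/16777216, P(S=-16)=10626/16777216, P(S=-14)=42504/16777216, P(S=-12)=134596/16777216, P(S=-10)=346104/16777216, P(S=-8)=735471/16777216, P(S=-6)=1307504/16777216, P(S=-4)=1961256/16777216, P(S=-2)=2496144/16777216, P(S=0)=2704156/16777216, P(S=2)=2496144/16777216, P(S=4)=1961256/16777216, P(S=6)=1307504/16777216, P(S=8)=735471/16777216, P(S=10)=346104/16777216, P(S=12)=134596/16777216, P(S=14)=42504/16777216, P(S=16)=10626/16777216, P(S=18)=2024/16777216, P(S=20)=276/16777216, P(S=22)=24/16777216, P(S=24)=1/16777216
E[|S_24|] = Σ_m |m|·P(S_24=m) = 64899744/16777216 = 2028117/524288

Answer: 2028117/524288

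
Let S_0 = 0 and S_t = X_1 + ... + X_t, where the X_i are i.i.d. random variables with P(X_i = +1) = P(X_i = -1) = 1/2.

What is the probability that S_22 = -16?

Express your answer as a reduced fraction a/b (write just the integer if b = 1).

Answer: 385/1048576

Derivation:
To reach position -16 after 22 steps: need 3 steps of +1 and 19 of -1.
Favorable paths: C(22,3) = 1540
Total paths: 2^22 = 4194304
P = 1540/4194304 = 385/1048576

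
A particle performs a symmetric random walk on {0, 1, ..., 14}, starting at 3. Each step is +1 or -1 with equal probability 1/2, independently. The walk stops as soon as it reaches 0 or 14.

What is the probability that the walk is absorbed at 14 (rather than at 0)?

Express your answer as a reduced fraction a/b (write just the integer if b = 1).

Symmetric walk (p = 1/2): the harmonic-function argument gives P(hit 14 before 0 | start at 3) = a/N.
P = 3/14 = 3/14

Answer: 3/14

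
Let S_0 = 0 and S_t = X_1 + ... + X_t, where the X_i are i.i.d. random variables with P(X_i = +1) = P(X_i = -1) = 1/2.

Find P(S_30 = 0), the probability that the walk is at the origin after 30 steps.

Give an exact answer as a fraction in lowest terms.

Answer: 9694845/67108864

Derivation:
To return to 0 after 30 steps: need exactly 15 steps of +1 and 15 of -1.
Favorable paths: C(30,15) = 155117520
Total paths: 2^30 = 1073741824
P = 155117520/1073741824 = 9694845/67108864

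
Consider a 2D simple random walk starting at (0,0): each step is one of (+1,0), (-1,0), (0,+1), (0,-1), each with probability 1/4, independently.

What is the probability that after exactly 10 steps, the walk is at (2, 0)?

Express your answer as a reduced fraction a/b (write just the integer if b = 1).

Let h be the number of horizontal steps (so 10-h are vertical). To end at (2,0) need (h+2)/2 right-steps and ((10-h)+0)/2 up-steps.
Sum over h with 2 ≤ h ≤ 10, h ≡ 0 (mod 2), 10-h ≡ 0 (mod 2):
h=2: C(10,2)·C(2,2)·C(8,4) = 45·1·70 = 3150
h=4: C(10,4)·C(4,3)·C(6,3) = 210·4·20 = 16800
h=6: C(10,6)·C(6,4)·C(4,2) = 210·15·6 = 18900
h=8: C(10,8)·C(8,5)·C(2,1) = 45·56·2 = 5040
h=10: C(10,10)·C(10,6)·C(0,0) = 1·210·1 = 210
Total favorable: 44100
Total paths: 4^10 = 1048576
P = 44100/1048576 = 11025/262144

Answer: 11025/262144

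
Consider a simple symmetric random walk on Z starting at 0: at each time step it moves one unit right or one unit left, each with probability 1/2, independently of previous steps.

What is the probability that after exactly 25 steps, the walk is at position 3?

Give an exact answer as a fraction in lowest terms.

Answer: 557175/4194304

Derivation:
To reach position 3 after 25 steps: need 14 steps of +1 and 11 of -1.
Favorable paths: C(25,14) = 4457400
Total paths: 2^25 = 33554432
P = 4457400/33554432 = 557175/4194304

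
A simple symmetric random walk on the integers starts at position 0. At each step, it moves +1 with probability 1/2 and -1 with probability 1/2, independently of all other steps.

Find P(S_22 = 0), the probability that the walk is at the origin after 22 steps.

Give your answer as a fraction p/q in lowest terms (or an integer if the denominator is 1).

To return to 0 after 22 steps: need exactly 11 steps of +1 and 11 of -1.
Favorable paths: C(22,11) = 705432
Total paths: 2^22 = 4194304
P = 705432/4194304 = 88179/524288

Answer: 88179/524288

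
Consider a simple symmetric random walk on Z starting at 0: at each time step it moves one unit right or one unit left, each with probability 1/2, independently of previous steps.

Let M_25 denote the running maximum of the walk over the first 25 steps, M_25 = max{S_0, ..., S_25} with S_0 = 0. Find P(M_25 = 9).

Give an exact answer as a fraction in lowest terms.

Let M_25 = max(S_0,...,S_25). Use the reflection principle: for j ≥ 1, #{paths with M_25 ≥ j} = #{S_25 ≥ j} + #{S_25 ≥ j+1}.
By reflection, #{M_25 ≥ 9} = #{S_25 ≥ 9} + #{S_25 ≥ 10} = 1807781 + 726206 = 2533987.
#{M_25 ≥ 10} = #{S_25 ≥ 10} + #{S_25 ≥ 11} = 726206 + 726206 = 1452412.
#{M_25 = 9} = 2533987 - 1452412 = 1081575.
P(M_25 = 9) = 1081575/33554432 = 1081575/33554432

Answer: 1081575/33554432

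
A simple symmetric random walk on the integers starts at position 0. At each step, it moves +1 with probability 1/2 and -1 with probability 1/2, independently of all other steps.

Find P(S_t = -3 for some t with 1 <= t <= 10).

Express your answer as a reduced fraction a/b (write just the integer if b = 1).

Answer: 11/32

Derivation:
Count via complement. Let g(t,s) = #length-t paths at position s with S_1..S_t all ≠ -3.
g(t,s) = g(t-1,s-1) + g(t-1,s+1) for s ≠ -3; g(t,-3) = 0.
t=0: g(0,0)=1
t=1: g(1,-1)=1 g(1,1)=1
t=2: g(2,-2)=1 g(2,0)=2 g(2,2)=1
t=3: g(3,-1)=3 g(3,1)=3 g(3,3)=1
t=4: g(4,-2)=3 g(4,0)=6 g(4,2)=4 g(4,4)=1
t=5: g(5,-1)=9 g(5,1)=10 g(5,3)=5 g(5,5)=1
t=6: g(6,-2)=9 g(6,0)=19 g(6,2)=15 g(6,4)=6 g(6,6)=1
t=7: g(7,-1)=28 g(7,1)=34 g(7,3)=21 g(7,5)=7 g(7,7)=1
t=8: g(8,-2)=28 g(8,0)=62 g(8,2)=55 g(8,4)=28 g(8,6)=8 g(8,8)=1
t=9: g(9,-1)=90 g(9,1)=117 g(9,3)=83 g(9,5)=36 g(9,7)=9 g(9,9)=1
t=10: g(10,-2)=90 g(10,0)=207 g(10,2)=200 g(10,4)=119 g(10,6)=45 g(10,8)=10 g(10,10)=1
Paths never hitting -3: Σ_s g(10,s) = 672
Paths hitting -3: 2^10 - 672 = 352
P = 352/1024 = 11/32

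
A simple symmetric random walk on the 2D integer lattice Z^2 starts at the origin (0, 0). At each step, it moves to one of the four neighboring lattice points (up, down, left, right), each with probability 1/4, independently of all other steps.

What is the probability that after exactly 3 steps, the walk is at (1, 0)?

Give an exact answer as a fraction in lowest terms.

Answer: 9/64

Derivation:
Let h be the number of horizontal steps (so 3-h are vertical). To end at (1,0) need (h+1)/2 right-steps and ((3-h)+0)/2 up-steps.
Sum over h with 1 ≤ h ≤ 3, h ≡ 1 (mod 2), 3-h ≡ 0 (mod 2):
h=1: C(3,1)·C(1,1)·C(2,1) = 3·1·2 = 6
h=3: C(3,3)·C(3,2)·C(0,0) = 1·3·1 = 3
Total favorable: 9
Total paths: 4^3 = 64
P = 9/64 = 9/64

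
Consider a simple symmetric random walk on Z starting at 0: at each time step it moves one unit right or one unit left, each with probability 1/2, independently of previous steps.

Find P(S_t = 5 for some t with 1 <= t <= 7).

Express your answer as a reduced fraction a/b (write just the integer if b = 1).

Count via complement. Let g(t,s) = #length-t paths at position s with S_1..S_t all ≠ 5.
g(t,s) = g(t-1,s-1) + g(t-1,s+1) for s ≠ 5; g(t,5) = 0.
t=0: g(0,0)=1
t=1: g(1,-1)=1 g(1,1)=1
t=2: g(2,-2)=1 g(2,0)=2 g(2,2)=1
t=3: g(3,-3)=1 g(3,-1)=3 g(3,1)=3 g(3,3)=1
t=4: g(4,-4)=1 g(4,-2)=4 g(4,0)=6 g(4,2)=4 g(4,4)=1
t=5: g(5,-5)=1 g(5,-3)=5 g(5,-1)=10 g(5,1)=10 g(5,3)=5
t=6: g(6,-6)=1 g(6,-4)=6 g(6,-2)=15 g(6,0)=20 g(6,2)=15 g(6,4)=5
t=7: g(7,-7)=1 g(7,-5)=7 g(7,-3)=21 g(7,-1)=35 g(7,1)=35 g(7,3)=20
Paths never hitting 5: Σ_s g(7,s) = 119
Paths hitting 5: 2^7 - 119 = 9
P = 9/128 = 9/128

Answer: 9/128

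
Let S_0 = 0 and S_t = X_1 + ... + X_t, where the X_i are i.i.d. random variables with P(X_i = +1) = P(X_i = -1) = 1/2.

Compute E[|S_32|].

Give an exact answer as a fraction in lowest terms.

Answer: 300540195/67108864

Derivation:
S_32 takes values m ≡ 0 (mod 2) with |m| ≤ 32; P(S_32=m) = C(32,(32+m)/2)/2^32.
Total paths: 2^32 = 4294967296
Distribution: P(S=-32)=1/4294967296, P(S=-30)=32/4294967296, P(S=-28)=496/4294967296, P(S=-26)=4960/4294967296, P(S=-24)=35960/4294967296, P(S=-22)=201376/4294967296, P(S=-20)=906192/4294967296, P(S=-18)=3365856/4294967296, P(S=-16)=10518300/4294967296, P(S=-14)=28048800/4294967296, P(S=-12)=64512240/4294967296, P(S=-10)=129024480/4294967296, P(S=-8)=225792840/4294967296, P(S=-6)=347373600/4294967296, P(S=-4)=471435600/4294967296, P(S=-2)=565722720/4294967296, P(S=0)=601080390/4294967296, P(S=2)=565722720/4294967296, P(S=4)=471435600/4294967296, P(S=6)=347373600/4294967296, P(S=8)=225792840/4294967296, P(S=10)=129024480/4294967296, P(S=12)=64512240/4294967296, P(S=14)=28048800/4294967296, P(S=16)=10518300/4294967296, P(S=18)=3365856/4294967296, P(S=20)=906192/4294967296, P(S=22)=201376/4294967296, P(S=24)=35960/4294967296, P(S=26)=4960/4294967296, P(S=28)=496/4294967296, P(S=30)=32/4294967296, P(S=32)=1/4294967296
E[|S_32|] = Σ_m |m|·P(S_32=m) = 19234572480/4294967296 = 300540195/67108864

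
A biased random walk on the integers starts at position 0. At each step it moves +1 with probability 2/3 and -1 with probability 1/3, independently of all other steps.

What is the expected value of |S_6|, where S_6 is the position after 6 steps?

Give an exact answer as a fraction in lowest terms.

S_6 takes values m ≡ 0 (mod 2) with |m| ≤ 6; P(S_6=m) = C(6,(6+m)/2) · (2/3)^((6+m)/2) · (1/3)^((6-m)/2).
Distribution: P(S=-6)=1/729, P(S=-4)=4/243, P(S=-2)=20/243, P(S=0)=160/729, P(S=2)=80/243, P(S=4)=64/243, P(S=6)=64/729
E[|S_6|] = Σ_m |m|·P(S_6=m) = 602/243

Answer: 602/243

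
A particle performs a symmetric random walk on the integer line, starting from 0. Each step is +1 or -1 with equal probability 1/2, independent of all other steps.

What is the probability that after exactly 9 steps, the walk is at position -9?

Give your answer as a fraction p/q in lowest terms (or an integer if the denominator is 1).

Answer: 1/512

Derivation:
To reach position -9 after 9 steps: need 0 steps of +1 and 9 of -1.
Favorable paths: C(9,0) = 1
Total paths: 2^9 = 512
P = 1/512 = 1/512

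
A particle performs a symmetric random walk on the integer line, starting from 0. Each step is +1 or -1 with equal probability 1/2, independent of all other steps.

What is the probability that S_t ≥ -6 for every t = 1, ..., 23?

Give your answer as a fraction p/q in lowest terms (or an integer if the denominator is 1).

Let f(t,s) = #length-t paths at position s with S_1..S_t all ≥ -6.
f(t,s) = f(t-1,s-1) + f(t-1,s+1) for s ≥ -6; f(t,s) = 0 for s < -6.
t=0: f(0,0)=1
t=1: f(1,-1)=1 f(1,1)=1
t=2: f(2,-2)=1 f(2,0)=2 f(2,2)=1
t=3: f(3,-3)=1 f(3,-1)=3 f(3,1)=3 f(3,3)=1
t=4: f(4,-4)=1 f(4,-2)=4 f(4,0)=6 f(4,2)=4 f(4,4)=1
t=5: f(5,-5)=1 f(5,-3)=5 f(5,-1)=10 f(5,1)=10 f(5,3)=5 f(5,5)=1
t=6: f(6,-6)=1 f(6,-4)=6 f(6,-2)=15 f(6,0)=20 f(6,2)=15 f(6,4)=6 f(6,6)=1
t=7: f(7,-5)=7 f(7,-3)=21 f(7,-1)=35 f(7,1)=35 f(7,3)=21 f(7,5)=7 f(7,7)=1
t=8: f(8,-6)=7 f(8,-4)=28 f(8,-2)=56 f(8,0)=70 f(8,2)=56 f(8,4)=28 f(8,6)=8 f(8,8)=1
t=9: f(9,-5)=35 f(9,-3)=84 f(9,-1)=126 f(9,1)=126 f(9,3)=84 f(9,5)=36 f(9,7)=9 f(9,9)=1
t=10: f(10,-6)=35 f(10,-4)=119 f(10,-2)=210 f(10,0)=252 f(10,2)=210 f(10,4)=120 f(10,6)=45 f(10,8)=10 f(10,10)=1
t=11: f(11,-5)=154 f(11,-3)=329 f(11,-1)=462 f(11,1)=462 f(11,3)=330 f(11,5)=165 f(11,7)=55 f(11,9)=11 f(11,11)=1
t=12: f(12,-6)=154 f(12,-4)=483 f(12,-2)=791 f(12,0)=924 f(12,2)=792 f(12,4)=495 f(12,6)=220 f(12,8)=66 f(12,10)=12 f(12,12)=1
t=13: f(13,-5)=637 f(13,-3)=1274 f(13,-1)=1715 f(13,1)=1716 f(13,3)=1287 f(13,5)=715 f(13,7)=286 f(13,9)=78 f(13,11)=13 f(13,13)=1
t=14: f(14,-6)=637 f(14,-4)=1911 f(14,-2)=2989 f(14,0)=3431 f(14,2)=3003 f(14,4)=2002 f(14,6)=1001 f(14,8)=364 f(14,10)=91 f(14,12)=14 f(14,14)=1
t=15: f(15,-5)=2548 f(15,-3)=4900 f(15,-1)=6420 f(15,1)=6434 f(15,3)=5005 f(15,5)=3003 f(15,7)=1365 f(15,9)=455 f(15,11)=105 f(15,13)=15 f(15,15)=1
t=16: f(16,-6)=2548 f(16,-4)=7448 f(16,-2)=11320 f(16,0)=12854 f(16,2)=11439 f(16,4)=8008 f(16,6)=4368 f(16,8)=1820 f(16,10)=560 f(16,12)=120 f(16,14)=16 f(16,16)=1
t=17: f(17,-5)=9996 f(17,-3)=18768 f(17,-1)=24174 f(17,1)=24293 f(17,3)=19447 f(17,5)=12376 f(17,7)=6188 f(17,9)=2380 f(17,11)=680 f(17,13)=136 f(17,15)=17 f(17,17)=1
t=18: f(18,-6)=9996 f(18,-4)=28764 f(18,-2)=42942 f(18,0)=48467 f(18,2)=43740 f(18,4)=31823 f(18,6)=18564 f(18,8)=8568 f(18,10)=3060 f(18,12)=816 f(18,14)=153 f(18,16)=18 f(18,18)=1
t=19: f(19,-5)=38760 f(19,-3)=71706 f(19,-1)=91409 f(19,1)=92207 f(19,3)=75563 f(19,5)=50387 f(19,7)=27132 f(19,9)=11628 f(19,11)=3876 f(19,13)=969 f(19,15)=171 f(19,17)=19 f(19,19)=1
t=20: f(20,-6)=38760 f(20,-4)=110466 f(20,-2)=163115 f(20,0)=183616 f(20,2)=167770 f(20,4)=125950 f(20,6)=77519 f(20,8)=38760 f(20,10)=15504 f(20,12)=4845 f(20,14)=1140 f(20,16)=190 f(20,18)=20 f(20,20)=1
t=21: f(21,-5)=149226 f(21,-3)=273581 f(21,-1)=346731 f(21,1)=351386 f(21,3)=293720 f(21,5)=203469 f(21,7)=116279 f(21,9)=54264 f(21,11)=20349 f(21,13)=5985 f(21,15)=1330 f(21,17)=210 f(21,19)=21 f(21,21)=1
t=22: f(22,-6)=149226 f(22,-4)=422807 f(22,-2)=620312 f(22,0)=698117 f(22,2)=645106 f(22,4)=497189 f(22,6)=319748 f(22,8)=170543 f(22,10)=74613 f(22,12)=26334 f(22,14)=7315 f(22,16)=1540 f(22,18)=231 f(22,20)=22 f(22,22)=1
t=23: f(23,-5)=572033 f(23,-3)=1043119 f(23,-1)=1318429 f(23,1)=1343223 f(23,3)=1142295 f(23,5)=816937 f(23,7)=490291 f(23,9)=245156 f(23,11)=100947 f(23,13)=33649 f(23,15)=8855 f(23,17)=1771 f(23,19)=253 f(23,21)=23 f(23,23)=1
Σ_s f(23,s) = 7116982
P = 7116982/8388608 = 3558491/4194304

Answer: 3558491/4194304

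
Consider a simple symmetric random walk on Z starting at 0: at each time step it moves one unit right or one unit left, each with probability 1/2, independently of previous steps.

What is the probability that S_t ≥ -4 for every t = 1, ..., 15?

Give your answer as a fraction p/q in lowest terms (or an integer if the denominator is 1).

Let f(t,s) = #length-t paths at position s with S_1..S_t all ≥ -4.
f(t,s) = f(t-1,s-1) + f(t-1,s+1) for s ≥ -4; f(t,s) = 0 for s < -4.
t=0: f(0,0)=1
t=1: f(1,-1)=1 f(1,1)=1
t=2: f(2,-2)=1 f(2,0)=2 f(2,2)=1
t=3: f(3,-3)=1 f(3,-1)=3 f(3,1)=3 f(3,3)=1
t=4: f(4,-4)=1 f(4,-2)=4 f(4,0)=6 f(4,2)=4 f(4,4)=1
t=5: f(5,-3)=5 f(5,-1)=10 f(5,1)=10 f(5,3)=5 f(5,5)=1
t=6: f(6,-4)=5 f(6,-2)=15 f(6,0)=20 f(6,2)=15 f(6,4)=6 f(6,6)=1
t=7: f(7,-3)=20 f(7,-1)=35 f(7,1)=35 f(7,3)=21 f(7,5)=7 f(7,7)=1
t=8: f(8,-4)=20 f(8,-2)=55 f(8,0)=70 f(8,2)=56 f(8,4)=28 f(8,6)=8 f(8,8)=1
t=9: f(9,-3)=75 f(9,-1)=125 f(9,1)=126 f(9,3)=84 f(9,5)=36 f(9,7)=9 f(9,9)=1
t=10: f(10,-4)=75 f(10,-2)=200 f(10,0)=251 f(10,2)=210 f(10,4)=120 f(10,6)=45 f(10,8)=10 f(10,10)=1
t=11: f(11,-3)=275 f(11,-1)=451 f(11,1)=461 f(11,3)=330 f(11,5)=165 f(11,7)=55 f(11,9)=11 f(11,11)=1
t=12: f(12,-4)=275 f(12,-2)=726 f(12,0)=912 f(12,2)=791 f(12,4)=495 f(12,6)=220 f(12,8)=66 f(12,10)=12 f(12,12)=1
t=13: f(13,-3)=1001 f(13,-1)=1638 f(13,1)=1703 f(13,3)=1286 f(13,5)=715 f(13,7)=286 f(13,9)=78 f(13,11)=13 f(13,13)=1
t=14: f(14,-4)=1001 f(14,-2)=2639 f(14,0)=3341 f(14,2)=2989 f(14,4)=2001 f(14,6)=1001 f(14,8)=364 f(14,10)=91 f(14,12)=14 f(14,14)=1
t=15: f(15,-3)=3640 f(15,-1)=5980 f(15,1)=6330 f(15,3)=4990 f(15,5)=3002 f(15,7)=1365 f(15,9)=455 f(15,11)=105 f(15,13)=15 f(15,15)=1
Σ_s f(15,s) = 25883
P = 25883/32768 = 25883/32768

Answer: 25883/32768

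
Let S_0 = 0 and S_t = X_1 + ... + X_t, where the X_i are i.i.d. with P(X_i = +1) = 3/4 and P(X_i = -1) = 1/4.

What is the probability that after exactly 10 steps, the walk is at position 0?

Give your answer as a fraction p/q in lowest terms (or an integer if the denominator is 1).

Answer: 15309/262144

Derivation:
To be at 0 after 10 steps: need exactly 5 steps of +1 and 5 of -1.
Number of such sequences: C(10,5) = 252
Each has probability (3/4)^5 · (1/4)^5 = 243/1048576
P = 252 · 243/1048576 = 15309/262144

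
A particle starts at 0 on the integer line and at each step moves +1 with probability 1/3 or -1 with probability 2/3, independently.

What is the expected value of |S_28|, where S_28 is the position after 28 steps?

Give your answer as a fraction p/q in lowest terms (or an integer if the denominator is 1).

S_28 takes values m ≡ 0 (mod 2) with |m| ≤ 28; P(S_28=m) = C(28,(28+m)/2) · (1/3)^((28+m)/2) · (2/3)^((28-m)/2).
Distribution: P(S=-28)=268435456/22876792454961, P(S=-26)=3758096384/22876792454961, P(S=-24)=939524096/847288609443, P(S=-22)=12213813248/2541865828329, P(S=-20)=38168166400/2541865828329, P(S=-18)=30534533120/847288609443, P(S=-16)=175573565440/2541865828329, P(S=-14)=275901317120/2541865828329, P(S=-12)=120706826240/847288609443, P(S=-10)=1207068262400/7625597484987, P(S=-8)=1146714849280/7625597484987, P(S=-6)=104246804480/847288609443, P(S=-4)=221524459520/2541865828329, P(S=-2)=136322744320/2541865828329, P(S=0)=24343347200/847288609443, P(S=2)=34080686080/2541865828329, P(S=4)=13845278720/2541865828329, P(S=6)=1628856320/847288609443, P(S=8)=4479354880/7625597484987, P(S=10)=1178777600/7625597484987, P(S=12)=29469440/847288609443, P(S=14)=16839680/2541865828329, P(S=16)=2679040/2541865828329, P(S=18)=116480/847288609443, P(S=20)=36400/2541865828329, P(S=22)=2912/2541865828329, P(S=24)=56/847288609443, P(S=26)=56/22876792454961, P(S=28)=1/22876792454961
E[|S_28|] = Σ_m |m|·P(S_28=m) = 216578218395532/22876792454961

Answer: 216578218395532/22876792454961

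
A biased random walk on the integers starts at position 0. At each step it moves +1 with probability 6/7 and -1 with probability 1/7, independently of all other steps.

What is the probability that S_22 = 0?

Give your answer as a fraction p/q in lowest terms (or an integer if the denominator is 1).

Answer: 36561236115456/558545864083284007

Derivation:
To be at 0 after 22 steps: need exactly 11 steps of +1 and 11 of -1.
Number of such sequences: C(22,11) = 705432
Each has probability (6/7)^11 · (1/7)^11 = 362797056/3909821048582988049
P = 705432 · 362797056/3909821048582988049 = 36561236115456/558545864083284007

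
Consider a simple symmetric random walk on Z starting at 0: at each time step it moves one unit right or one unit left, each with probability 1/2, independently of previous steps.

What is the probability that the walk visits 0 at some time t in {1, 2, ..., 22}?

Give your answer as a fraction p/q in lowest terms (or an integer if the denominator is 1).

Count via complement. Let g(t,s) = #length-t paths at position s with S_1..S_t all ≠ 0.
g(t,s) = g(t-1,s-1) + g(t-1,s+1) for s ≠ 0; g(t,0) = 0.
t=0: g(0,0)=1
t=1: g(1,-1)=1 g(1,1)=1
t=2: g(2,-2)=1 g(2,2)=1
t=3: g(3,-3)=1 g(3,-1)=1 g(3,1)=1 g(3,3)=1
t=4: g(4,-4)=1 g(4,-2)=2 g(4,2)=2 g(4,4)=1
t=5: g(5,-5)=1 g(5,-3)=3 g(5,-1)=2 g(5,1)=2 g(5,3)=3 g(5,5)=1
t=6: g(6,-6)=1 g(6,-4)=4 g(6,-2)=5 g(6,2)=5 g(6,4)=4 g(6,6)=1
t=7: g(7,-7)=1 g(7,-5)=5 g(7,-3)=9 g(7,-1)=5 g(7,1)=5 g(7,3)=9 g(7,5)=5 g(7,7)=1
t=8: g(8,-8)=1 g(8,-6)=6 g(8,-4)=14 g(8,-2)=14 g(8,2)=14 g(8,4)=14 g(8,6)=6 g(8,8)=1
t=9: g(9,-9)=1 g(9,-7)=7 g(9,-5)=20 g(9,-3)=28 g(9,-1)=14 g(9,1)=14 g(9,3)=28 g(9,5)=20 g(9,7)=7 g(9,9)=1
t=10: g(10,-10)=1 g(10,-8)=8 g(10,-6)=27 g(10,-4)=48 g(10,-2)=42 g(10,2)=42 g(10,4)=48 g(10,6)=27 g(10,8)=8 g(10,10)=1
t=11: g(11,-11)=1 g(11,-9)=9 g(11,-7)=35 g(11,-5)=75 g(11,-3)=90 g(11,-1)=42 g(11,1)=42 g(11,3)=90 g(11,5)=75 g(11,7)=35 g(11,9)=9 g(11,11)=1
t=12: g(12,-12)=1 g(12,-10)=10 g(12,-8)=44 g(12,-6)=110 g(12,-4)=165 g(12,-2)=132 g(12,2)=132 g(12,4)=165 g(12,6)=110 g(12,8)=44 g(12,10)=10 g(12,12)=1
t=13: g(13,-13)=1 g(13,-11)=11 g(13,-9)=54 g(13,-7)=154 g(13,-5)=275 g(13,-3)=297 g(13,-1)=132 g(13,1)=132 g(13,3)=297 g(13,5)=275 g(13,7)=154 g(13,9)=54 g(13,11)=11 g(13,13)=1
t=14: g(14,-14)=1 g(14,-12)=12 g(14,-10)=65 g(14,-8)=208 g(14,-6)=429 g(14,-4)=572 g(14,-2)=429 g(14,2)=429 g(14,4)=572 g(14,6)=429 g(14,8)=208 g(14,10)=65 g(14,12)=12 g(14,14)=1
t=15: g(15,-15)=1 g(15,-13)=13 g(15,-11)=77 g(15,-9)=273 g(15,-7)=637 g(15,-5)=1001 g(15,-3)=1001 g(15,-1)=429 g(15,1)=429 g(15,3)=1001 g(15,5)=1001 g(15,7)=637 g(15,9)=273 g(15,11)=77 g(15,13)=13 g(15,15)=1
t=16: g(16,-16)=1 g(16,-14)=14 g(16,-12)=90 g(16,-10)=350 g(16,-8)=910 g(16,-6)=1638 g(16,-4)=2002 g(16,-2)=1430 g(16,2)=1430 g(16,4)=2002 g(16,6)=1638 g(16,8)=910 g(16,10)=350 g(16,12)=90 g(16,14)=14 g(16,16)=1
t=17: g(17,-17)=1 g(17,-15)=15 g(17,-13)=104 g(17,-11)=440 g(17,-9)=1260 g(17,-7)=2548 g(17,-5)=3640 g(17,-3)=3432 g(17,-1)=1430 g(17,1)=1430 g(17,3)=3432 g(17,5)=3640 g(17,7)=2548 g(17,9)=1260 g(17,11)=440 g(17,13)=104 g(17,15)=15 g(17,17)=1
t=18: g(18,-18)=1 g(18,-16)=16 g(18,-14)=119 g(18,-12)=544 g(18,-10)=1700 g(18,-8)=3808 g(18,-6)=6188 g(18,-4)=7072 g(18,-2)=4862 g(18,2)=4862 g(18,4)=7072 g(18,6)=6188 g(18,8)=3808 g(18,10)=1700 g(18,12)=544 g(18,14)=119 g(18,16)=16 g(18,18)=1
t=19: g(19,-19)=1 g(19,-17)=17 g(19,-15)=135 g(19,-13)=663 g(19,-11)=2244 g(19,-9)=5508 g(19,-7)=9996 g(19,-5)=13260 g(19,-3)=11934 g(19,-1)=4862 g(19,1)=4862 g(19,3)=11934 g(19,5)=13260 g(19,7)=9996 g(19,9)=5508 g(19,11)=2244 g(19,13)=663 g(19,15)=135 g(19,17)=17 g(19,19)=1
t=20: g(20,-20)=1 g(20,-18)=18 g(20,-16)=152 g(20,-14)=798 g(20,-12)=2907 g(20,-10)=7752 g(20,-8)=15504 g(20,-6)=23256 g(20,-4)=25194 g(20,-2)=16796 g(20,2)=16796 g(20,4)=25194 g(20,6)=23256 g(20,8)=15504 g(20,10)=7752 g(20,12)=2907 g(20,14)=798 g(20,16)=152 g(20,18)=18 g(20,20)=1
t=21: g(21,-21)=1 g(21,-19)=19 g(21,-17)=170 g(21,-15)=950 g(21,-13)=3705 g(21,-11)=10659 g(21,-9)=23256 g(21,-7)=38760 g(21,-5)=48450 g(21,-3)=41990 g(21,-1)=16796 g(21,1)=16796 g(21,3)=41990 g(21,5)=48450 g(21,7)=38760 g(21,9)=23256 g(21,11)=10659 g(21,13)=3705 g(21,15)=950 g(21,17)=170 g(21,19)=19 g(21,21)=1
t=22: g(22,-22)=1 g(22,-20)=20 g(22,-18)=189 g(22,-16)=1120 g(22,-14)=4655 g(22,-12)=14364 g(22,-10)=33915 g(22,-8)=62016 g(22,-6)=87210 g(22,-4)=90440 g(22,-2)=58786 g(22,2)=58786 g(22,4)=90440 g(22,6)=87210 g(22,8)=62016 g(22,10)=33915 g(22,12)=14364 g(22,14)=4655 g(22,16)=1120 g(22,18)=189 g(22,20)=20 g(22,22)=1
Paths never hitting 0: Σ_s g(22,s) = 705432
Paths hitting 0: 2^22 - 705432 = 3488872
P = 3488872/4194304 = 436109/524288

Answer: 436109/524288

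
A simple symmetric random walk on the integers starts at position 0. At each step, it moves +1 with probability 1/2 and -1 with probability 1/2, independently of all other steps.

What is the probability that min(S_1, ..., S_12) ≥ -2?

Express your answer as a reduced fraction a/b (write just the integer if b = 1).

Let f(t,s) = #length-t paths at position s with S_1..S_t all ≥ -2.
f(t,s) = f(t-1,s-1) + f(t-1,s+1) for s ≥ -2; f(t,s) = 0 for s < -2.
t=0: f(0,0)=1
t=1: f(1,-1)=1 f(1,1)=1
t=2: f(2,-2)=1 f(2,0)=2 f(2,2)=1
t=3: f(3,-1)=3 f(3,1)=3 f(3,3)=1
t=4: f(4,-2)=3 f(4,0)=6 f(4,2)=4 f(4,4)=1
t=5: f(5,-1)=9 f(5,1)=10 f(5,3)=5 f(5,5)=1
t=6: f(6,-2)=9 f(6,0)=19 f(6,2)=15 f(6,4)=6 f(6,6)=1
t=7: f(7,-1)=28 f(7,1)=34 f(7,3)=21 f(7,5)=7 f(7,7)=1
t=8: f(8,-2)=28 f(8,0)=62 f(8,2)=55 f(8,4)=28 f(8,6)=8 f(8,8)=1
t=9: f(9,-1)=90 f(9,1)=117 f(9,3)=83 f(9,5)=36 f(9,7)=9 f(9,9)=1
t=10: f(10,-2)=90 f(10,0)=207 f(10,2)=200 f(10,4)=119 f(10,6)=45 f(10,8)=10 f(10,10)=1
t=11: f(11,-1)=297 f(11,1)=407 f(11,3)=319 f(11,5)=164 f(11,7)=55 f(11,9)=11 f(11,11)=1
t=12: f(12,-2)=297 f(12,0)=704 f(12,2)=726 f(12,4)=483 f(12,6)=219 f(12,8)=66 f(12,10)=12 f(12,12)=1
Σ_s f(12,s) = 2508
P = 2508/4096 = 627/1024

Answer: 627/1024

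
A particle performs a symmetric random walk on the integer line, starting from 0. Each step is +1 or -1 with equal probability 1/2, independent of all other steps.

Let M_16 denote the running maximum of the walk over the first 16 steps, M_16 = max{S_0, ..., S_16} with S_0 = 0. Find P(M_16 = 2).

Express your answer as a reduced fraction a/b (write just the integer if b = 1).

Let M_16 = max(S_0,...,S_16). Use the reflection principle: for j ≥ 1, #{paths with M_16 ≥ j} = #{S_16 ≥ j} + #{S_16 ≥ j+1}.
By reflection, #{M_16 ≥ 2} = #{S_16 ≥ 2} + #{S_16 ≥ 3} = 26333 + 14893 = 41226.
#{M_16 ≥ 3} = #{S_16 ≥ 3} + #{S_16 ≥ 4} = 14893 + 14893 = 29786.
#{M_16 = 2} = 41226 - 29786 = 11440.
P(M_16 = 2) = 11440/65536 = 715/4096

Answer: 715/4096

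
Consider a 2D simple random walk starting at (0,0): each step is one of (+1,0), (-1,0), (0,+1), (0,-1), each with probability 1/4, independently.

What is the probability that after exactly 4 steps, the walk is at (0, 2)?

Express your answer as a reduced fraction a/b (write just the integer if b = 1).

Let h be the number of horizontal steps (so 4-h are vertical). To end at (0,2) need (h+0)/2 right-steps and ((4-h)+2)/2 up-steps.
Sum over h with 0 ≤ h ≤ 2, h ≡ 0 (mod 2), 4-h ≡ 0 (mod 2):
h=0: C(4,0)·C(0,0)·C(4,3) = 1·1·4 = 4
h=2: C(4,2)·C(2,1)·C(2,2) = 6·2·1 = 12
Total favorable: 16
Total paths: 4^4 = 256
P = 16/256 = 1/16

Answer: 1/16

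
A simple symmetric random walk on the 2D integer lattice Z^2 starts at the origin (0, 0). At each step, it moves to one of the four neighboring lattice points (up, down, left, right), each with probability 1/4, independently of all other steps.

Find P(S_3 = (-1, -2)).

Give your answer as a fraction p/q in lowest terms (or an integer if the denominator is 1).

Answer: 3/64

Derivation:
Let h be the number of horizontal steps (so 3-h are vertical). To end at (-1,-2) need (h-1)/2 right-steps and ((3-h)-2)/2 up-steps.
Sum over h with 1 ≤ h ≤ 1, h ≡ 1 (mod 2), 3-h ≡ 0 (mod 2):
h=1: C(3,1)·C(1,0)·C(2,0) = 3·1·1 = 3
Total favorable: 3
Total paths: 4^3 = 64
P = 3/64 = 3/64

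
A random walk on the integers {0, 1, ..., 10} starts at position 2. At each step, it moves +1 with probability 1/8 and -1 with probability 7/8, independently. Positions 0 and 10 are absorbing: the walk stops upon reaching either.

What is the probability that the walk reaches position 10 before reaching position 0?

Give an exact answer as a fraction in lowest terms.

Biased walk: p = 1/8, q = 7/8, r = q/p = 7
Gambler's ruin: P(hit 10 before 0 | start at 2) = (1 - r^a)/(1 - r^N)
r^2 = 49; r^10 = 282475249
P = (1 - 49) / (1 - 282475249) = -48 / -282475248 = 1/5884901

Answer: 1/5884901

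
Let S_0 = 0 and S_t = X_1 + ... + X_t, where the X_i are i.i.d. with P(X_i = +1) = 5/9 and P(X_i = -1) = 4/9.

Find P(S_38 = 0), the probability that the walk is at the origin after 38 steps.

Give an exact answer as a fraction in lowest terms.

To be at 0 after 38 steps: need exactly 19 steps of +1 and 19 of -1.
Number of such sequences: C(38,19) = 35345263800
Each has probability (5/9)^19 · (4/9)^19 = 5242880000000000000000000/1824800363140073127359051977856583921
P = 35345263800 · 5242880000000000000000000/1824800363140073127359051977856583921 = 61770325557248000000000000000000000/608266787713357709119683992618861307

Answer: 61770325557248000000000000000000000/608266787713357709119683992618861307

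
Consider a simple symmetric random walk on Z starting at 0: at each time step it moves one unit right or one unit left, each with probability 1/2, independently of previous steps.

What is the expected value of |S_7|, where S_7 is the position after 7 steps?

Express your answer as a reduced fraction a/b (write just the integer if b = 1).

Answer: 35/16

Derivation:
S_7 takes values m ≡ 1 (mod 2) with |m| ≤ 7; P(S_7=m) = C(7,(7+m)/2)/2^7.
Total paths: 2^7 = 128
Distribution: P(S=-7)=1/128, P(S=-5)=7/128, P(S=-3)=21/128, P(S=-1)=35/128, P(S=1)=35/128, P(S=3)=21/128, P(S=5)=7/128, P(S=7)=1/128
E[|S_7|] = Σ_m |m|·P(S_7=m) = 280/128 = 35/16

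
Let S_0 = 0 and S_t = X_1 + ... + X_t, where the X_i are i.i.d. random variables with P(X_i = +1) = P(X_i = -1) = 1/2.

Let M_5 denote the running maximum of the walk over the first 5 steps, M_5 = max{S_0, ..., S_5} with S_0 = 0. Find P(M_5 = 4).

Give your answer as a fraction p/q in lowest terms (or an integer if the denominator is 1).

Answer: 1/32

Derivation:
Let M_5 = max(S_0,...,S_5). Use the reflection principle: for j ≥ 1, #{paths with M_5 ≥ j} = #{S_5 ≥ j} + #{S_5 ≥ j+1}.
By reflection, #{M_5 ≥ 4} = #{S_5 ≥ 4} + #{S_5 ≥ 5} = 1 + 1 = 2.
#{M_5 ≥ 5} = #{S_5 ≥ 5} + #{S_5 ≥ 6} = 1 + 0 = 1.
#{M_5 = 4} = 2 - 1 = 1.
P(M_5 = 4) = 1/32 = 1/32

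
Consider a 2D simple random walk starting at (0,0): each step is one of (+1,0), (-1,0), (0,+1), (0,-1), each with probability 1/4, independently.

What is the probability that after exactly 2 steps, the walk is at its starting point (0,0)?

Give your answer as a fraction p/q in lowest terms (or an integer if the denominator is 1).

Let h be the number of horizontal steps (so 2-h are vertical). To end at (0,0) need (h+0)/2 right-steps and ((2-h)+0)/2 up-steps.
Sum over h with 0 ≤ h ≤ 2, h ≡ 0 (mod 2), 2-h ≡ 0 (mod 2):
h=0: C(2,0)·C(0,0)·C(2,1) = 1·1·2 = 2
h=2: C(2,2)·C(2,1)·C(0,0) = 1·2·1 = 2
Total favorable: 4
Total paths: 4^2 = 16
P = 4/16 = 1/4

Answer: 1/4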